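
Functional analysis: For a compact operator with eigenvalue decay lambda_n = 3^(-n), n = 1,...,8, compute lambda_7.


The eigenvalue formula gives lambda_7 = 1/3^7
= 1/2187
= 4.5725e-04

4.5725e-04


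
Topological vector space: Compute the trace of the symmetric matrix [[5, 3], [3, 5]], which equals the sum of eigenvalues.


For a self-adjoint (symmetric) matrix, the eigenvalues are real.
The sum of eigenvalues equals the trace of the matrix.
trace = 5 + 5 = 10

10


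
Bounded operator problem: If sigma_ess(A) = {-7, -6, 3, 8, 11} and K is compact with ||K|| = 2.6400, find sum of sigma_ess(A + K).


By Weyl's theorem, the essential spectrum is invariant under compact perturbations.
sigma_ess(A + K) = sigma_ess(A) = {-7, -6, 3, 8, 11}
Sum = -7 + -6 + 3 + 8 + 11 = 9

9


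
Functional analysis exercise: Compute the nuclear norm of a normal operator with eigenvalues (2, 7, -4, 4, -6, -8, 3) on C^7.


For a normal operator, singular values equal |eigenvalues|.
Trace norm = sum |lambda_i| = 2 + 7 + 4 + 4 + 6 + 8 + 3
= 34

34


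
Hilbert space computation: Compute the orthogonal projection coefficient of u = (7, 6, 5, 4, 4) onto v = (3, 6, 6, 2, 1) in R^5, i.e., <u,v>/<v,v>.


Computing <u,v> = 7*3 + 6*6 + 5*6 + 4*2 + 4*1 = 99
Computing <v,v> = 3^2 + 6^2 + 6^2 + 2^2 + 1^2 = 86
Projection coefficient = 99/86 = 1.1512

1.1512


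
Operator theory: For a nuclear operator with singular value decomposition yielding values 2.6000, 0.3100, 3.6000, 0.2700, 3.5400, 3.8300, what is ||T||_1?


The nuclear norm is the sum of all singular values.
||T||_1 = 2.6000 + 0.3100 + 3.6000 + 0.2700 + 3.5400 + 3.8300
= 14.1500

14.1500


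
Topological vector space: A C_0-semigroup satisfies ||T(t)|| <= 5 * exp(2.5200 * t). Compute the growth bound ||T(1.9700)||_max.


||T(1.9700)|| <= 5 * exp(2.5200 * 1.9700)
= 5 * exp(4.9644)
= 5 * 143.2226
= 716.1130

716.1130


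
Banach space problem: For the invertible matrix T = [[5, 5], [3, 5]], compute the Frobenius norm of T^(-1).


det(T) = 5*5 - 5*3 = 10
T^(-1) = (1/10) * [[5, -5], [-3, 5]] = [[0.5000, -0.5000], [-0.3000, 0.5000]]
||T^(-1)||_F^2 = 0.5000^2 + (-0.5000)^2 + (-0.3000)^2 + 0.5000^2 = 0.8400
||T^(-1)||_F = sqrt(0.8400) = 0.9165

0.9165


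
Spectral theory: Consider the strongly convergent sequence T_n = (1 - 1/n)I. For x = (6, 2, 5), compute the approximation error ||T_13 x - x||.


T_13 x - x = (1 - 1/13)x - x = -x/13
||x|| = sqrt(65) = 8.0623
||T_13 x - x|| = ||x||/13 = 8.0623/13 = 0.6202

0.6202


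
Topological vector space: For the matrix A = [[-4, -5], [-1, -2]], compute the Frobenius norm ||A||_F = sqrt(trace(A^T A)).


||A||_F^2 = sum a_ij^2
= (-4)^2 + (-5)^2 + (-1)^2 + (-2)^2
= 16 + 25 + 1 + 4 = 46
||A||_F = sqrt(46) = 6.7823

6.7823


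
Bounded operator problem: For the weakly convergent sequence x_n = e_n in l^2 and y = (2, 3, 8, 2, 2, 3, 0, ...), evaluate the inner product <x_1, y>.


x_1 = e_1 is the standard basis vector with 1 in position 1.
<x_1, y> = y_1 = 2
As n -> infinity, <x_n, y> -> 0, confirming weak convergence of (x_n) to 0.

2


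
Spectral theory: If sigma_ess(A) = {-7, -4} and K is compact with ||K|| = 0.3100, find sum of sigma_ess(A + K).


By Weyl's theorem, the essential spectrum is invariant under compact perturbations.
sigma_ess(A + K) = sigma_ess(A) = {-7, -4}
Sum = -7 + -4 = -11

-11


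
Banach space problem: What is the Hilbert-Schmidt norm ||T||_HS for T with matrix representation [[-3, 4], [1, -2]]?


The Hilbert-Schmidt norm is sqrt(sum of squares of all entries).
Sum of squares = (-3)^2 + 4^2 + 1^2 + (-2)^2
= 9 + 16 + 1 + 4 = 30
||T||_HS = sqrt(30) = 5.4772

5.4772


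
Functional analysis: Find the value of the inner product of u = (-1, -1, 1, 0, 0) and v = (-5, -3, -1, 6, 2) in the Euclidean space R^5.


Computing the standard inner product <u, v> = sum u_i * v_i
= -1*-5 + -1*-3 + 1*-1 + 0*6 + 0*2
= 5 + 3 + -1 + 0 + 0
= 7

7


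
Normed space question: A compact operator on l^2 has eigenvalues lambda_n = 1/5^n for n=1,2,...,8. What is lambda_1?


The eigenvalue formula gives lambda_1 = 1/5^1
= 1/5
= 0.2000

0.2000


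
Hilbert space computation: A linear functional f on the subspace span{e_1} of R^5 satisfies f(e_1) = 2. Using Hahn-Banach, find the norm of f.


The norm of f is given by ||f|| = sup_{||x||=1} |f(x)|.
On span{e_1}, ||e_1|| = 1, so ||f|| = |f(e_1)| / ||e_1||
= |2| / 1 = 2.0000

2.0000


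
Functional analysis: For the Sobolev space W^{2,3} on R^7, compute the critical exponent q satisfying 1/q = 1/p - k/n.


Using the Sobolev embedding formula: 1/q = 1/p - k/n
1/q = 1/3 - 2/7 = 1/21
q = 1/(1/21) = 21

21.0000


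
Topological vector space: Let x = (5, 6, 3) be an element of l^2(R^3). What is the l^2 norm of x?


The l^2 norm = (sum |x_i|^2)^(1/2)
Sum of 2th powers = 25 + 36 + 9 = 70
||x||_2 = (70)^(1/2) = 8.3666

8.3666


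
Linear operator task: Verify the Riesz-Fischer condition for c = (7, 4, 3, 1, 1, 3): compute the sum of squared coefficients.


sum |c_n|^2 = 7^2 + 4^2 + 3^2 + 1^2 + 1^2 + 3^2
= 49 + 16 + 9 + 1 + 1 + 9
= 85

85


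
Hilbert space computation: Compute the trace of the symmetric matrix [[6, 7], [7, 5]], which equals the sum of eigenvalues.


For a self-adjoint (symmetric) matrix, the eigenvalues are real.
The sum of eigenvalues equals the trace of the matrix.
trace = 6 + 5 = 11

11


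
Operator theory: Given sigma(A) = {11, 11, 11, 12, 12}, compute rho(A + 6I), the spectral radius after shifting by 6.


Spectrum of A + 6I = {17, 17, 17, 18, 18}
Spectral radius = max |lambda| over the shifted spectrum
= max(17, 17, 17, 18, 18) = 18

18


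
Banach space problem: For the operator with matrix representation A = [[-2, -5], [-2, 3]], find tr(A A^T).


trace(A * A^T) = sum of squares of all entries
= (-2)^2 + (-5)^2 + (-2)^2 + 3^2
= 4 + 25 + 4 + 9
= 42

42


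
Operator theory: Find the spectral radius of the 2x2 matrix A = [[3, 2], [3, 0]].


For a 2x2 matrix, eigenvalues satisfy lambda^2 - (trace)*lambda + det = 0
trace = 3 + 0 = 3
det = 3*0 - 2*3 = -6
discriminant = 3^2 - 4*(-6) = 33
spectral radius = max |eigenvalue| = 4.3723

4.3723


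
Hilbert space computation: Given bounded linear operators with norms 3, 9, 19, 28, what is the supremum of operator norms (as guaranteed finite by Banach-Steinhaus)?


By the Uniform Boundedness Principle, the supremum of norms is finite.
sup_k ||T_k|| = max(3, 9, 19, 28) = 28

28


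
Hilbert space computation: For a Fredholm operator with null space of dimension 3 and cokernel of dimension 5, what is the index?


The Fredholm index is defined as ind(T) = dim(ker T) - dim(coker T)
= 3 - 5
= -2

-2


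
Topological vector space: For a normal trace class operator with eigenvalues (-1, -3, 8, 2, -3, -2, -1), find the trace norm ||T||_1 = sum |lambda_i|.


For a normal operator, singular values equal |eigenvalues|.
Trace norm = sum |lambda_i| = 1 + 3 + 8 + 2 + 3 + 2 + 1
= 20

20


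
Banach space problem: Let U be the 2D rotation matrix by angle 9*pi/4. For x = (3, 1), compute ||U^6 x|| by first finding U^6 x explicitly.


U is a rotation by theta = 9*pi/4
U^6 = rotation by 6*theta = 54*pi/4 = 6*pi/4 (mod 2*pi)
cos(6*pi/4) = 0.0000, sin(6*pi/4) = -1.0000
U^6 x = (0.0000 * 3 - -1.0000 * 1, -1.0000 * 3 + 0.0000 * 1)
= (1.0000, -3.0000)
||U^6 x|| = sqrt(1.0000^2 + (-3.0000)^2) = sqrt(10.0000) = 3.1623

3.1623


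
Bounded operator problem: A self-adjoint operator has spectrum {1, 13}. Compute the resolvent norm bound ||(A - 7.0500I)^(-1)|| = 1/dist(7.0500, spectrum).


dist(7.0500, {1, 13}) = min(|7.0500 - 1|, |7.0500 - 13|)
= min(6.0500, 5.9500) = 5.9500
Resolvent bound = 1/5.9500 = 0.1681

0.1681


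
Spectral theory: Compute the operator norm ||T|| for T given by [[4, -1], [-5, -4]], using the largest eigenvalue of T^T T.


A^T A = [[41, 16], [16, 17]]
trace(A^T A) = 58, det(A^T A) = 441
discriminant = 58^2 - 4*441 = 1600
Largest eigenvalue of A^T A = (trace + sqrt(disc))/2 = 49.0000
||T|| = sqrt(49.0000) = 7.0000

7.0000


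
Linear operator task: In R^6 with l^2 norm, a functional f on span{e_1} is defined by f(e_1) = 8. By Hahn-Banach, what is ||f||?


The norm of f is given by ||f|| = sup_{||x||=1} |f(x)|.
On span{e_1}, ||e_1|| = 1, so ||f|| = |f(e_1)| / ||e_1||
= |8| / 1 = 8.0000

8.0000


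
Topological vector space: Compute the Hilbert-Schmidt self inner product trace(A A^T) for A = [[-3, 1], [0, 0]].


trace(A * A^T) = sum of squares of all entries
= (-3)^2 + 1^2 + 0^2 + 0^2
= 9 + 1 + 0 + 0
= 10

10


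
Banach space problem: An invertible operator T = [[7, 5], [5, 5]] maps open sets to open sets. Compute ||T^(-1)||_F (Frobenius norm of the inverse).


det(T) = 7*5 - 5*5 = 10
T^(-1) = (1/10) * [[5, -5], [-5, 7]] = [[0.5000, -0.5000], [-0.5000, 0.7000]]
||T^(-1)||_F^2 = 0.5000^2 + (-0.5000)^2 + (-0.5000)^2 + 0.7000^2 = 1.2400
||T^(-1)||_F = sqrt(1.2400) = 1.1136

1.1136


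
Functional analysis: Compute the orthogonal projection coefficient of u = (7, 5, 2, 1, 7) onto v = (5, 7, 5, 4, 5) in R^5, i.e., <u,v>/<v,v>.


Computing <u,v> = 7*5 + 5*7 + 2*5 + 1*4 + 7*5 = 119
Computing <v,v> = 5^2 + 7^2 + 5^2 + 4^2 + 5^2 = 140
Projection coefficient = 119/140 = 0.8500

0.8500


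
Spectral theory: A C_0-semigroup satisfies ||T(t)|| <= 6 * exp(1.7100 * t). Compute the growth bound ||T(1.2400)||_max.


||T(1.2400)|| <= 6 * exp(1.7100 * 1.2400)
= 6 * exp(2.1204)
= 6 * 8.3345
= 50.0068

50.0068


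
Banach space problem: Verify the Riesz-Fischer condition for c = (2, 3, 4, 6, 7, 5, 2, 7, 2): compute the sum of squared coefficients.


sum |c_n|^2 = 2^2 + 3^2 + 4^2 + 6^2 + 7^2 + 5^2 + 2^2 + 7^2 + 2^2
= 4 + 9 + 16 + 36 + 49 + 25 + 4 + 49 + 4
= 196

196


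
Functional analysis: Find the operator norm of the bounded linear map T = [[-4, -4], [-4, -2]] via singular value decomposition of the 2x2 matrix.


A^T A = [[32, 24], [24, 20]]
trace(A^T A) = 52, det(A^T A) = 64
discriminant = 52^2 - 4*64 = 2448
Largest eigenvalue of A^T A = (trace + sqrt(disc))/2 = 50.7386
||T|| = sqrt(50.7386) = 7.1231

7.1231


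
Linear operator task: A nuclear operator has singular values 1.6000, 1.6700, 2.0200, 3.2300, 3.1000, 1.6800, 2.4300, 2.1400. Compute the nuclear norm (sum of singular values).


The nuclear norm is the sum of all singular values.
||T||_1 = 1.6000 + 1.6700 + 2.0200 + 3.2300 + 3.1000 + 1.6800 + 2.4300 + 2.1400
= 17.8700

17.8700


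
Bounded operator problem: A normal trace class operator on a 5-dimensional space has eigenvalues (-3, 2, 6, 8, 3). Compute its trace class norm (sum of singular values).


For a normal operator, singular values equal |eigenvalues|.
Trace norm = sum |lambda_i| = 3 + 2 + 6 + 8 + 3
= 22

22


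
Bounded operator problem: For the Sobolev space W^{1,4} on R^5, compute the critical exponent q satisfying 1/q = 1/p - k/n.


Using the Sobolev embedding formula: 1/q = 1/p - k/n
1/q = 1/4 - 1/5 = 1/20
q = 1/(1/20) = 20

20.0000


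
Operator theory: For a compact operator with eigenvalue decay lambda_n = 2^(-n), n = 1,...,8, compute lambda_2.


The eigenvalue formula gives lambda_2 = 1/2^2
= 1/4
= 0.2500

0.2500


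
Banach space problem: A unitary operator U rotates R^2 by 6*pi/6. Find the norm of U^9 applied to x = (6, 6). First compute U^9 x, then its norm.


U is a rotation by theta = 6*pi/6
U^9 = rotation by 9*theta = 54*pi/6 = 6*pi/6 (mod 2*pi)
cos(6*pi/6) = -1.0000, sin(6*pi/6) = 0.0000
U^9 x = (-1.0000 * 6 - 0.0000 * 6, 0.0000 * 6 + -1.0000 * 6)
= (-6.0000, -6.0000)
||U^9 x|| = sqrt((-6.0000)^2 + (-6.0000)^2) = sqrt(72.0000) = 8.4853

8.4853


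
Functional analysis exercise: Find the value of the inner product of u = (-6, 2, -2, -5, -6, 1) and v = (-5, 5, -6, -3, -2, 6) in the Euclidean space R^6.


Computing the standard inner product <u, v> = sum u_i * v_i
= -6*-5 + 2*5 + -2*-6 + -5*-3 + -6*-2 + 1*6
= 30 + 10 + 12 + 15 + 12 + 6
= 85

85


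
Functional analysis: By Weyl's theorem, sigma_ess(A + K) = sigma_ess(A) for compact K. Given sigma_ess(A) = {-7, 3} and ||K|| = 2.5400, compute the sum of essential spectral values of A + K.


By Weyl's theorem, the essential spectrum is invariant under compact perturbations.
sigma_ess(A + K) = sigma_ess(A) = {-7, 3}
Sum = -7 + 3 = -4

-4


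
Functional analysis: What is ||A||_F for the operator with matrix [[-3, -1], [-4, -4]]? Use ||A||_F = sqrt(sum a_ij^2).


||A||_F^2 = sum a_ij^2
= (-3)^2 + (-1)^2 + (-4)^2 + (-4)^2
= 9 + 1 + 16 + 16 = 42
||A||_F = sqrt(42) = 6.4807

6.4807


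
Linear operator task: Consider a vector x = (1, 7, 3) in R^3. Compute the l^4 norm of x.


The l^4 norm = (sum |x_i|^4)^(1/4)
Sum of 4th powers = 1 + 2401 + 81 = 2483
||x||_4 = (2483)^(1/4) = 7.0590

7.0590


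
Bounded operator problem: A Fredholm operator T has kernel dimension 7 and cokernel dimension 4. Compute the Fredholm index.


The Fredholm index is defined as ind(T) = dim(ker T) - dim(coker T)
= 7 - 4
= 3

3


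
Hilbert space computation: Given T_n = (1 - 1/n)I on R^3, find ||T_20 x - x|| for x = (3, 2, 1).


T_20 x - x = (1 - 1/20)x - x = -x/20
||x|| = sqrt(14) = 3.7417
||T_20 x - x|| = ||x||/20 = 3.7417/20 = 0.1871

0.1871


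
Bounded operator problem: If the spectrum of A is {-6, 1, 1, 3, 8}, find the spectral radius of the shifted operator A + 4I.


Spectrum of A + 4I = {-2, 5, 5, 7, 12}
Spectral radius = max |lambda| over the shifted spectrum
= max(2, 5, 5, 7, 12) = 12

12


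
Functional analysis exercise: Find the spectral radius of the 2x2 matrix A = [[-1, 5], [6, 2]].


For a 2x2 matrix, eigenvalues satisfy lambda^2 - (trace)*lambda + det = 0
trace = -1 + 2 = 1
det = -1*2 - 5*6 = -32
discriminant = 1^2 - 4*(-32) = 129
spectral radius = max |eigenvalue| = 6.1789

6.1789


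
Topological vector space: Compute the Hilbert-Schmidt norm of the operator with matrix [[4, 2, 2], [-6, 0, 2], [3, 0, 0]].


The Hilbert-Schmidt norm is sqrt(sum of squares of all entries).
Sum of squares = 4^2 + 2^2 + 2^2 + (-6)^2 + 0^2 + 2^2 + 3^2 + 0^2 + 0^2
= 16 + 4 + 4 + 36 + 0 + 4 + 9 + 0 + 0 = 73
||T||_HS = sqrt(73) = 8.5440

8.5440


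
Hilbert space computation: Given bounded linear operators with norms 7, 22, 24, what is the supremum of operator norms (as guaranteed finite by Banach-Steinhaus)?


By the Uniform Boundedness Principle, the supremum of norms is finite.
sup_k ||T_k|| = max(7, 22, 24) = 24

24


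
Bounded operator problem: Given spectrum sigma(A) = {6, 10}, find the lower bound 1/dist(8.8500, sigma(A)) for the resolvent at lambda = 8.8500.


dist(8.8500, {6, 10}) = min(|8.8500 - 6|, |8.8500 - 10|)
= min(2.8500, 1.1500) = 1.1500
Resolvent bound = 1/1.1500 = 0.8696

0.8696


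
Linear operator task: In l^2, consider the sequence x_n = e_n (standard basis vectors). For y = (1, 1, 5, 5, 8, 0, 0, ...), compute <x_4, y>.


x_4 = e_4 is the standard basis vector with 1 in position 4.
<x_4, y> = y_4 = 5
As n -> infinity, <x_n, y> -> 0, confirming weak convergence of (x_n) to 0.

5


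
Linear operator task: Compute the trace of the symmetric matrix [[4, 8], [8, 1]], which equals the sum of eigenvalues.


For a self-adjoint (symmetric) matrix, the eigenvalues are real.
The sum of eigenvalues equals the trace of the matrix.
trace = 4 + 1 = 5

5


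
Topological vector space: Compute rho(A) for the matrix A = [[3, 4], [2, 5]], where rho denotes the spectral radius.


For a 2x2 matrix, eigenvalues satisfy lambda^2 - (trace)*lambda + det = 0
trace = 3 + 5 = 8
det = 3*5 - 4*2 = 7
discriminant = 8^2 - 4*(7) = 36
spectral radius = max |eigenvalue| = 7.0000

7.0000


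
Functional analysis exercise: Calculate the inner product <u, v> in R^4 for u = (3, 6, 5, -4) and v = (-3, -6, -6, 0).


Computing the standard inner product <u, v> = sum u_i * v_i
= 3*-3 + 6*-6 + 5*-6 + -4*0
= -9 + -36 + -30 + 0
= -75

-75


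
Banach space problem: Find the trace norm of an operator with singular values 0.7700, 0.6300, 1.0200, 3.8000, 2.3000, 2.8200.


The nuclear norm is the sum of all singular values.
||T||_1 = 0.7700 + 0.6300 + 1.0200 + 3.8000 + 2.3000 + 2.8200
= 11.3400

11.3400


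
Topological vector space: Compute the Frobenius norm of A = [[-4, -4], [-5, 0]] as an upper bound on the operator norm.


||A||_F^2 = sum a_ij^2
= (-4)^2 + (-4)^2 + (-5)^2 + 0^2
= 16 + 16 + 25 + 0 = 57
||A||_F = sqrt(57) = 7.5498

7.5498


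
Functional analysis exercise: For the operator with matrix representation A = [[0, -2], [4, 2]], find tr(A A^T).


trace(A * A^T) = sum of squares of all entries
= 0^2 + (-2)^2 + 4^2 + 2^2
= 0 + 4 + 16 + 4
= 24

24


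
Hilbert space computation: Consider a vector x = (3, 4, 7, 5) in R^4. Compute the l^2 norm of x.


The l^2 norm = (sum |x_i|^2)^(1/2)
Sum of 2th powers = 9 + 16 + 49 + 25 = 99
||x||_2 = (99)^(1/2) = 9.9499

9.9499


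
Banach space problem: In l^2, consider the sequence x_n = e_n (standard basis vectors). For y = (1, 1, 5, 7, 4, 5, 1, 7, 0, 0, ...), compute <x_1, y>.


x_1 = e_1 is the standard basis vector with 1 in position 1.
<x_1, y> = y_1 = 1
As n -> infinity, <x_n, y> -> 0, confirming weak convergence of (x_n) to 0.

1


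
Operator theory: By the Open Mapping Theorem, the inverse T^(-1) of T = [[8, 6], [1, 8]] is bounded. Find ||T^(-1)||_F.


det(T) = 8*8 - 6*1 = 58
T^(-1) = (1/58) * [[8, -6], [-1, 8]] = [[0.1379, -0.1034], [-0.0172, 0.1379]]
||T^(-1)||_F^2 = 0.1379^2 + (-0.1034)^2 + (-0.0172)^2 + 0.1379^2 = 0.0490
||T^(-1)||_F = sqrt(0.0490) = 0.2215

0.2215


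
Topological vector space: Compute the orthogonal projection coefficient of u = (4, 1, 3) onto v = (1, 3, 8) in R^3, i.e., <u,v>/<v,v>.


Computing <u,v> = 4*1 + 1*3 + 3*8 = 31
Computing <v,v> = 1^2 + 3^2 + 8^2 = 74
Projection coefficient = 31/74 = 0.4189

0.4189


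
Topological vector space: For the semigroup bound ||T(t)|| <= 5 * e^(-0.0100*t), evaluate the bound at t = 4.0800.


||T(4.0800)|| <= 5 * exp(-0.0100 * 4.0800)
= 5 * exp(-0.0408)
= 5 * 0.9600
= 4.8001

4.8001


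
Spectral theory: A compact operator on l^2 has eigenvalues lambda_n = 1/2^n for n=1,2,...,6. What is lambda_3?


The eigenvalue formula gives lambda_3 = 1/2^3
= 1/8
= 0.1250

0.1250


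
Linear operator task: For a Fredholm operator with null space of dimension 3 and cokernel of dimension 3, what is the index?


The Fredholm index is defined as ind(T) = dim(ker T) - dim(coker T)
= 3 - 3
= 0

0


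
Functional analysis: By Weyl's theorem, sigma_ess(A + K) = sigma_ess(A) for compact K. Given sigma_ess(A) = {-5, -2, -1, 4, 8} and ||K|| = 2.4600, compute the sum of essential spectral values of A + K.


By Weyl's theorem, the essential spectrum is invariant under compact perturbations.
sigma_ess(A + K) = sigma_ess(A) = {-5, -2, -1, 4, 8}
Sum = -5 + -2 + -1 + 4 + 8 = 4

4


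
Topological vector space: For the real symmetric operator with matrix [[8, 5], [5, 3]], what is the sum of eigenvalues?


For a self-adjoint (symmetric) matrix, the eigenvalues are real.
The sum of eigenvalues equals the trace of the matrix.
trace = 8 + 3 = 11

11


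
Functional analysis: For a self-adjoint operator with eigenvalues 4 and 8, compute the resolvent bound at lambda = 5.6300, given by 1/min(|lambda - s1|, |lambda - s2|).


dist(5.6300, {4, 8}) = min(|5.6300 - 4|, |5.6300 - 8|)
= min(1.6300, 2.3700) = 1.6300
Resolvent bound = 1/1.6300 = 0.6135

0.6135


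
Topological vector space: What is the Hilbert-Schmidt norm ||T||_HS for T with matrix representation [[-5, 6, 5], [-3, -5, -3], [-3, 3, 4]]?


The Hilbert-Schmidt norm is sqrt(sum of squares of all entries).
Sum of squares = (-5)^2 + 6^2 + 5^2 + (-3)^2 + (-5)^2 + (-3)^2 + (-3)^2 + 3^2 + 4^2
= 25 + 36 + 25 + 9 + 25 + 9 + 9 + 9 + 16 = 163
||T||_HS = sqrt(163) = 12.7671

12.7671


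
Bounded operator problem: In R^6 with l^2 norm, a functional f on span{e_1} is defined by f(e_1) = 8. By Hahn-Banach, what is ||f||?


The norm of f is given by ||f|| = sup_{||x||=1} |f(x)|.
On span{e_1}, ||e_1|| = 1, so ||f|| = |f(e_1)| / ||e_1||
= |8| / 1 = 8.0000

8.0000


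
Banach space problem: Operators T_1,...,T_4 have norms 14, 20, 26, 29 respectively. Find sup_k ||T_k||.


By the Uniform Boundedness Principle, the supremum of norms is finite.
sup_k ||T_k|| = max(14, 20, 26, 29) = 29

29


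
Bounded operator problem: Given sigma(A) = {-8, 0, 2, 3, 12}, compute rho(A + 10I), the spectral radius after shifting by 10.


Spectrum of A + 10I = {2, 10, 12, 13, 22}
Spectral radius = max |lambda| over the shifted spectrum
= max(2, 10, 12, 13, 22) = 22

22


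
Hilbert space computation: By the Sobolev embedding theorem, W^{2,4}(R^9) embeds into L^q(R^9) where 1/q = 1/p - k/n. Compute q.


Using the Sobolev embedding formula: 1/q = 1/p - k/n
1/q = 1/4 - 2/9 = 1/36
q = 1/(1/36) = 36

36.0000


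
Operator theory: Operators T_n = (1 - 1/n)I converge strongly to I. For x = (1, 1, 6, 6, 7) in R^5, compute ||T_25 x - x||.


T_25 x - x = (1 - 1/25)x - x = -x/25
||x|| = sqrt(123) = 11.0905
||T_25 x - x|| = ||x||/25 = 11.0905/25 = 0.4436

0.4436


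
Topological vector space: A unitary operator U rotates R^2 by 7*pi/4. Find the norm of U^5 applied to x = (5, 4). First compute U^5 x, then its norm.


U is a rotation by theta = 7*pi/4
U^5 = rotation by 5*theta = 35*pi/4 = 3*pi/4 (mod 2*pi)
cos(3*pi/4) = -0.7071, sin(3*pi/4) = 0.7071
U^5 x = (-0.7071 * 5 - 0.7071 * 4, 0.7071 * 5 + -0.7071 * 4)
= (-6.3640, 0.7071)
||U^5 x|| = sqrt((-6.3640)^2 + 0.7071^2) = sqrt(41.0000) = 6.4031

6.4031


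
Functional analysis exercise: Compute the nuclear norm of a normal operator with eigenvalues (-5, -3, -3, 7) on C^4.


For a normal operator, singular values equal |eigenvalues|.
Trace norm = sum |lambda_i| = 5 + 3 + 3 + 7
= 18

18


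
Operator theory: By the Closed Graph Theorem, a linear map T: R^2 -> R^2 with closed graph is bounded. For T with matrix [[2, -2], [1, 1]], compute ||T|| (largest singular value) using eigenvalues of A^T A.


A^T A = [[5, -3], [-3, 5]]
trace(A^T A) = 10, det(A^T A) = 16
discriminant = 10^2 - 4*16 = 36
Largest eigenvalue of A^T A = (trace + sqrt(disc))/2 = 8.0000
||T|| = sqrt(8.0000) = 2.8284

2.8284


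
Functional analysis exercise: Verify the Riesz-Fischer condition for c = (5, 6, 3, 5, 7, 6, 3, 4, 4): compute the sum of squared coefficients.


sum |c_n|^2 = 5^2 + 6^2 + 3^2 + 5^2 + 7^2 + 6^2 + 3^2 + 4^2 + 4^2
= 25 + 36 + 9 + 25 + 49 + 36 + 9 + 16 + 16
= 221

221


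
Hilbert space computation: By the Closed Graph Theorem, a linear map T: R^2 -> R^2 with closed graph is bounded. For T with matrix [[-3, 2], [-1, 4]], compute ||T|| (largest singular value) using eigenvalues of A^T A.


A^T A = [[10, -10], [-10, 20]]
trace(A^T A) = 30, det(A^T A) = 100
discriminant = 30^2 - 4*100 = 500
Largest eigenvalue of A^T A = (trace + sqrt(disc))/2 = 26.1803
||T|| = sqrt(26.1803) = 5.1167

5.1167


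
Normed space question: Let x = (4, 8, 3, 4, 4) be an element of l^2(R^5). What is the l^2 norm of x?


The l^2 norm = (sum |x_i|^2)^(1/2)
Sum of 2th powers = 16 + 64 + 9 + 16 + 16 = 121
||x||_2 = (121)^(1/2) = 11.0000

11.0000


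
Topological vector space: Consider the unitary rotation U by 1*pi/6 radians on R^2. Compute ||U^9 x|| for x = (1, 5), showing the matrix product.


U is a rotation by theta = 1*pi/6
U^9 = rotation by 9*theta = 9*pi/6
cos(9*pi/6) = 0.0000, sin(9*pi/6) = -1.0000
U^9 x = (0.0000 * 1 - -1.0000 * 5, -1.0000 * 1 + 0.0000 * 5)
= (5.0000, -1.0000)
||U^9 x|| = sqrt(5.0000^2 + (-1.0000)^2) = sqrt(26.0000) = 5.0990

5.0990


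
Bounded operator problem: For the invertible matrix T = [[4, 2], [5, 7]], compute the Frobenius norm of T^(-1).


det(T) = 4*7 - 2*5 = 18
T^(-1) = (1/18) * [[7, -2], [-5, 4]] = [[0.3889, -0.1111], [-0.2778, 0.2222]]
||T^(-1)||_F^2 = 0.3889^2 + (-0.1111)^2 + (-0.2778)^2 + 0.2222^2 = 0.2901
||T^(-1)||_F = sqrt(0.2901) = 0.5386

0.5386


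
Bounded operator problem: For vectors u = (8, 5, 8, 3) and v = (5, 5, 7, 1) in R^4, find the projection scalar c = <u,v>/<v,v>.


Computing <u,v> = 8*5 + 5*5 + 8*7 + 3*1 = 124
Computing <v,v> = 5^2 + 5^2 + 7^2 + 1^2 = 100
Projection coefficient = 124/100 = 1.2400

1.2400


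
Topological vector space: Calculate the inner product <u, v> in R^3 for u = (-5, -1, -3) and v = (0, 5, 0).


Computing the standard inner product <u, v> = sum u_i * v_i
= -5*0 + -1*5 + -3*0
= 0 + -5 + 0
= -5

-5


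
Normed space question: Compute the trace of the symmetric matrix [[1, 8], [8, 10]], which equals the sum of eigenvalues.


For a self-adjoint (symmetric) matrix, the eigenvalues are real.
The sum of eigenvalues equals the trace of the matrix.
trace = 1 + 10 = 11

11


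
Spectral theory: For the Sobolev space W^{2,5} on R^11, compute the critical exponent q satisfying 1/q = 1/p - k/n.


Using the Sobolev embedding formula: 1/q = 1/p - k/n
1/q = 1/5 - 2/11 = 1/55
q = 1/(1/55) = 55

55.0000


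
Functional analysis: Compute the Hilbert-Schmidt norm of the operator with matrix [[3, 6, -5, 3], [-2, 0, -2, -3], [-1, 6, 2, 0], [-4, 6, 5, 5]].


The Hilbert-Schmidt norm is sqrt(sum of squares of all entries).
Sum of squares = 3^2 + 6^2 + (-5)^2 + 3^2 + (-2)^2 + 0^2 + (-2)^2 + (-3)^2 + (-1)^2 + 6^2 + 2^2 + 0^2 + (-4)^2 + 6^2 + 5^2 + 5^2
= 9 + 36 + 25 + 9 + 4 + 0 + 4 + 9 + 1 + 36 + 4 + 0 + 16 + 36 + 25 + 25 = 239
||T||_HS = sqrt(239) = 15.4596

15.4596


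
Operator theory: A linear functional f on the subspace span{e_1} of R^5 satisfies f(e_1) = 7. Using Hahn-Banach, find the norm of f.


The norm of f is given by ||f|| = sup_{||x||=1} |f(x)|.
On span{e_1}, ||e_1|| = 1, so ||f|| = |f(e_1)| / ||e_1||
= |7| / 1 = 7.0000

7.0000


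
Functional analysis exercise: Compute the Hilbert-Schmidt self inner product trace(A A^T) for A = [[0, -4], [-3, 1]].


trace(A * A^T) = sum of squares of all entries
= 0^2 + (-4)^2 + (-3)^2 + 1^2
= 0 + 16 + 9 + 1
= 26

26


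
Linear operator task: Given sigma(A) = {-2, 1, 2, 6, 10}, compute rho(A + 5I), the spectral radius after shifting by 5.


Spectrum of A + 5I = {3, 6, 7, 11, 15}
Spectral radius = max |lambda| over the shifted spectrum
= max(3, 6, 7, 11, 15) = 15

15


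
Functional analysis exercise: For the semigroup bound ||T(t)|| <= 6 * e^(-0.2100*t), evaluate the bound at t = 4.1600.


||T(4.1600)|| <= 6 * exp(-0.2100 * 4.1600)
= 6 * exp(-0.8736)
= 6 * 0.4174
= 2.5047

2.5047


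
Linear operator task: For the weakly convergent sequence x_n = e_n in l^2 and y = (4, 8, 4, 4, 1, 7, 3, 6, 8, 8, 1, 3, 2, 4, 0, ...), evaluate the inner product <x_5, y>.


x_5 = e_5 is the standard basis vector with 1 in position 5.
<x_5, y> = y_5 = 1
As n -> infinity, <x_n, y> -> 0, confirming weak convergence of (x_n) to 0.

1


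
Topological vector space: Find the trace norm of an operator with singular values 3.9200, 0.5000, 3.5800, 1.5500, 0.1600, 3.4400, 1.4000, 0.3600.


The nuclear norm is the sum of all singular values.
||T||_1 = 3.9200 + 0.5000 + 3.5800 + 1.5500 + 0.1600 + 3.4400 + 1.4000 + 0.3600
= 14.9100

14.9100


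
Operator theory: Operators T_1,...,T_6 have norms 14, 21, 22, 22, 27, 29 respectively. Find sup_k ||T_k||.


By the Uniform Boundedness Principle, the supremum of norms is finite.
sup_k ||T_k|| = max(14, 21, 22, 22, 27, 29) = 29

29


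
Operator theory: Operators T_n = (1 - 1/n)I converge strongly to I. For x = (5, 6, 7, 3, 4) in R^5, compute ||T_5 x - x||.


T_5 x - x = (1 - 1/5)x - x = -x/5
||x|| = sqrt(135) = 11.6190
||T_5 x - x|| = ||x||/5 = 11.6190/5 = 2.3238

2.3238


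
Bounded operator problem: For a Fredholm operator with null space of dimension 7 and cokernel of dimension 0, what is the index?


The Fredholm index is defined as ind(T) = dim(ker T) - dim(coker T)
= 7 - 0
= 7

7


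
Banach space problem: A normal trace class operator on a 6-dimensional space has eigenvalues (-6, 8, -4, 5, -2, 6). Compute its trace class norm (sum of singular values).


For a normal operator, singular values equal |eigenvalues|.
Trace norm = sum |lambda_i| = 6 + 8 + 4 + 5 + 2 + 6
= 31

31


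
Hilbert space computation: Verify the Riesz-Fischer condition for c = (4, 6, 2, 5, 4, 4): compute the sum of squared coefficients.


sum |c_n|^2 = 4^2 + 6^2 + 2^2 + 5^2 + 4^2 + 4^2
= 16 + 36 + 4 + 25 + 16 + 16
= 113

113


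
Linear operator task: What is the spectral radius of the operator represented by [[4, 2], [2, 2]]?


For a 2x2 matrix, eigenvalues satisfy lambda^2 - (trace)*lambda + det = 0
trace = 4 + 2 = 6
det = 4*2 - 2*2 = 4
discriminant = 6^2 - 4*(4) = 20
spectral radius = max |eigenvalue| = 5.2361

5.2361


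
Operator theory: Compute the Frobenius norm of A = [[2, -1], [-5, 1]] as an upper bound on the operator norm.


||A||_F^2 = sum a_ij^2
= 2^2 + (-1)^2 + (-5)^2 + 1^2
= 4 + 1 + 25 + 1 = 31
||A||_F = sqrt(31) = 5.5678

5.5678


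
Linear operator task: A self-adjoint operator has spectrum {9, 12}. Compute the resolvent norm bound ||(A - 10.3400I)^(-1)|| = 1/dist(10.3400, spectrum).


dist(10.3400, {9, 12}) = min(|10.3400 - 9|, |10.3400 - 12|)
= min(1.3400, 1.6600) = 1.3400
Resolvent bound = 1/1.3400 = 0.7463

0.7463


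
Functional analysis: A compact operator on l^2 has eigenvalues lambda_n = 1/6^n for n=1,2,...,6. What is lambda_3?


The eigenvalue formula gives lambda_3 = 1/6^3
= 1/216
= 0.0046

0.0046


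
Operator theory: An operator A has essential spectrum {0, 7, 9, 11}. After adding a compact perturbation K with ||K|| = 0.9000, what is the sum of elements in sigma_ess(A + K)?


By Weyl's theorem, the essential spectrum is invariant under compact perturbations.
sigma_ess(A + K) = sigma_ess(A) = {0, 7, 9, 11}
Sum = 0 + 7 + 9 + 11 = 27

27


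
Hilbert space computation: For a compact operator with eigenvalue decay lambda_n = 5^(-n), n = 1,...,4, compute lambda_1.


The eigenvalue formula gives lambda_1 = 1/5^1
= 1/5
= 0.2000

0.2000


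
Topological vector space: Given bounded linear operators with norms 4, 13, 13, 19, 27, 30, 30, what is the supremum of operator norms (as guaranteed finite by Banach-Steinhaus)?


By the Uniform Boundedness Principle, the supremum of norms is finite.
sup_k ||T_k|| = max(4, 13, 13, 19, 27, 30, 30) = 30

30


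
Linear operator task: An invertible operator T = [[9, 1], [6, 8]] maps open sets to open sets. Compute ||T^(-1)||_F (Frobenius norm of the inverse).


det(T) = 9*8 - 1*6 = 66
T^(-1) = (1/66) * [[8, -1], [-6, 9]] = [[0.1212, -0.0152], [-0.0909, 0.1364]]
||T^(-1)||_F^2 = 0.1212^2 + (-0.0152)^2 + (-0.0909)^2 + 0.1364^2 = 0.0418
||T^(-1)||_F = sqrt(0.0418) = 0.2044

0.2044


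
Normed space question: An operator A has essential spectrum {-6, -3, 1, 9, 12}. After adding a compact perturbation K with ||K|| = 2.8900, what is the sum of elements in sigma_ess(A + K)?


By Weyl's theorem, the essential spectrum is invariant under compact perturbations.
sigma_ess(A + K) = sigma_ess(A) = {-6, -3, 1, 9, 12}
Sum = -6 + -3 + 1 + 9 + 12 = 13

13


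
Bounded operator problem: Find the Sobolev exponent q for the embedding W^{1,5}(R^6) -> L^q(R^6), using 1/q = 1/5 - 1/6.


Using the Sobolev embedding formula: 1/q = 1/p - k/n
1/q = 1/5 - 1/6 = 1/30
q = 1/(1/30) = 30

30.0000


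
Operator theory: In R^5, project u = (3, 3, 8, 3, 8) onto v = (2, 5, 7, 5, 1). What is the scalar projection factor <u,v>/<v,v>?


Computing <u,v> = 3*2 + 3*5 + 8*7 + 3*5 + 8*1 = 100
Computing <v,v> = 2^2 + 5^2 + 7^2 + 5^2 + 1^2 = 104
Projection coefficient = 100/104 = 0.9615

0.9615


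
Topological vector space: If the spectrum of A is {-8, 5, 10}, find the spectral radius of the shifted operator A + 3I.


Spectrum of A + 3I = {-5, 8, 13}
Spectral radius = max |lambda| over the shifted spectrum
= max(5, 8, 13) = 13

13


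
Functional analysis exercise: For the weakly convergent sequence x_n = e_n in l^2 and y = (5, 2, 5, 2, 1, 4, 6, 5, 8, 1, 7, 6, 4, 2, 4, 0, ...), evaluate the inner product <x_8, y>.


x_8 = e_8 is the standard basis vector with 1 in position 8.
<x_8, y> = y_8 = 5
As n -> infinity, <x_n, y> -> 0, confirming weak convergence of (x_n) to 0.

5


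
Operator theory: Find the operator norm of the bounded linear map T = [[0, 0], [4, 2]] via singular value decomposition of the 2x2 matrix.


A^T A = [[16, 8], [8, 4]]
trace(A^T A) = 20, det(A^T A) = 0
discriminant = 20^2 - 4*0 = 400
Largest eigenvalue of A^T A = (trace + sqrt(disc))/2 = 20.0000
||T|| = sqrt(20.0000) = 4.4721

4.4721


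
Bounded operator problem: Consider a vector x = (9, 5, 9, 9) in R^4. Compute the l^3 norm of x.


The l^3 norm = (sum |x_i|^3)^(1/3)
Sum of 3th powers = 729 + 125 + 729 + 729 = 2312
||x||_3 = (2312)^(1/3) = 13.2230

13.2230


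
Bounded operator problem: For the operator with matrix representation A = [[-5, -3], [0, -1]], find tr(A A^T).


trace(A * A^T) = sum of squares of all entries
= (-5)^2 + (-3)^2 + 0^2 + (-1)^2
= 25 + 9 + 0 + 1
= 35

35


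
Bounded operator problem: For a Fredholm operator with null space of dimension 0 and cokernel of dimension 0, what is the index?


The Fredholm index is defined as ind(T) = dim(ker T) - dim(coker T)
= 0 - 0
= 0

0


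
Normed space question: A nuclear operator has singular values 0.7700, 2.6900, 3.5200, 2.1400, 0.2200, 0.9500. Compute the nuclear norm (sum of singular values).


The nuclear norm is the sum of all singular values.
||T||_1 = 0.7700 + 2.6900 + 3.5200 + 2.1400 + 0.2200 + 0.9500
= 10.2900

10.2900


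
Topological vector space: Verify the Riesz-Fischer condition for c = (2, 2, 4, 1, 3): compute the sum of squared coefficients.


sum |c_n|^2 = 2^2 + 2^2 + 4^2 + 1^2 + 3^2
= 4 + 4 + 16 + 1 + 9
= 34

34


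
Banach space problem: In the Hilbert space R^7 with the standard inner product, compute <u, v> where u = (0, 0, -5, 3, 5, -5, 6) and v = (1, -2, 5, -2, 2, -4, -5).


Computing the standard inner product <u, v> = sum u_i * v_i
= 0*1 + 0*-2 + -5*5 + 3*-2 + 5*2 + -5*-4 + 6*-5
= 0 + 0 + -25 + -6 + 10 + 20 + -30
= -31

-31


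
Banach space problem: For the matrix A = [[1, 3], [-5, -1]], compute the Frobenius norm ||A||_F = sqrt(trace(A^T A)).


||A||_F^2 = sum a_ij^2
= 1^2 + 3^2 + (-5)^2 + (-1)^2
= 1 + 9 + 25 + 1 = 36
||A||_F = sqrt(36) = 6.0000

6.0000


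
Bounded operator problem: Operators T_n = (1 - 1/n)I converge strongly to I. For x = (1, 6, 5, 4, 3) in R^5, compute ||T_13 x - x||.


T_13 x - x = (1 - 1/13)x - x = -x/13
||x|| = sqrt(87) = 9.3274
||T_13 x - x|| = ||x||/13 = 9.3274/13 = 0.7175

0.7175


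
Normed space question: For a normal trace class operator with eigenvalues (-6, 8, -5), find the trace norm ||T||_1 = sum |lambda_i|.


For a normal operator, singular values equal |eigenvalues|.
Trace norm = sum |lambda_i| = 6 + 8 + 5
= 19

19


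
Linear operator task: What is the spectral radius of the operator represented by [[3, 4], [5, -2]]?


For a 2x2 matrix, eigenvalues satisfy lambda^2 - (trace)*lambda + det = 0
trace = 3 + -2 = 1
det = 3*-2 - 4*5 = -26
discriminant = 1^2 - 4*(-26) = 105
spectral radius = max |eigenvalue| = 5.6235

5.6235


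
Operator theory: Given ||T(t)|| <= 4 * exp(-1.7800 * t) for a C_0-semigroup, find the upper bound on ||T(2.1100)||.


||T(2.1100)|| <= 4 * exp(-1.7800 * 2.1100)
= 4 * exp(-3.7558)
= 4 * 0.0234
= 0.0935

0.0935


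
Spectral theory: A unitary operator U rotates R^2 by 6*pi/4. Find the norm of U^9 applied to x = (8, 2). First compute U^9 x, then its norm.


U is a rotation by theta = 6*pi/4
U^9 = rotation by 9*theta = 54*pi/4 = 6*pi/4 (mod 2*pi)
cos(6*pi/4) = 0.0000, sin(6*pi/4) = -1.0000
U^9 x = (0.0000 * 8 - -1.0000 * 2, -1.0000 * 8 + 0.0000 * 2)
= (2.0000, -8.0000)
||U^9 x|| = sqrt(2.0000^2 + (-8.0000)^2) = sqrt(68.0000) = 8.2462

8.2462


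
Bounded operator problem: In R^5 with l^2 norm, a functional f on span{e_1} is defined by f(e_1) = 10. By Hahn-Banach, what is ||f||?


The norm of f is given by ||f|| = sup_{||x||=1} |f(x)|.
On span{e_1}, ||e_1|| = 1, so ||f|| = |f(e_1)| / ||e_1||
= |10| / 1 = 10.0000

10.0000


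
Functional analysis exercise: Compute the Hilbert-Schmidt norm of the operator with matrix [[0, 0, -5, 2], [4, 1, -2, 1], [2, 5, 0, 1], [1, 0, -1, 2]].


The Hilbert-Schmidt norm is sqrt(sum of squares of all entries).
Sum of squares = 0^2 + 0^2 + (-5)^2 + 2^2 + 4^2 + 1^2 + (-2)^2 + 1^2 + 2^2 + 5^2 + 0^2 + 1^2 + 1^2 + 0^2 + (-1)^2 + 2^2
= 0 + 0 + 25 + 4 + 16 + 1 + 4 + 1 + 4 + 25 + 0 + 1 + 1 + 0 + 1 + 4 = 87
||T||_HS = sqrt(87) = 9.3274

9.3274


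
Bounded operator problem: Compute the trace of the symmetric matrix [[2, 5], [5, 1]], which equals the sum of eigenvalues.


For a self-adjoint (symmetric) matrix, the eigenvalues are real.
The sum of eigenvalues equals the trace of the matrix.
trace = 2 + 1 = 3

3


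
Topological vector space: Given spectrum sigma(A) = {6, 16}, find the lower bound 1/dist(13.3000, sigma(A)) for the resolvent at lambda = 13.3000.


dist(13.3000, {6, 16}) = min(|13.3000 - 6|, |13.3000 - 16|)
= min(7.3000, 2.7000) = 2.7000
Resolvent bound = 1/2.7000 = 0.3704

0.3704


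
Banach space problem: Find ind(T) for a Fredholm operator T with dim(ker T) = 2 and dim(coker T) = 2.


The Fredholm index is defined as ind(T) = dim(ker T) - dim(coker T)
= 2 - 2
= 0

0


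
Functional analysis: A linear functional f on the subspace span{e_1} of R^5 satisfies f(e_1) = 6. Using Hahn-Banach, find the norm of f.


The norm of f is given by ||f|| = sup_{||x||=1} |f(x)|.
On span{e_1}, ||e_1|| = 1, so ||f|| = |f(e_1)| / ||e_1||
= |6| / 1 = 6.0000

6.0000


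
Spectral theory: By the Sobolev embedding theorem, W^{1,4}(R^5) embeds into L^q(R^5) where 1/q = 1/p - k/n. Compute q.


Using the Sobolev embedding formula: 1/q = 1/p - k/n
1/q = 1/4 - 1/5 = 1/20
q = 1/(1/20) = 20

20.0000


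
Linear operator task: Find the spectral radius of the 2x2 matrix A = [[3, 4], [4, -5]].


For a 2x2 matrix, eigenvalues satisfy lambda^2 - (trace)*lambda + det = 0
trace = 3 + -5 = -2
det = 3*-5 - 4*4 = -31
discriminant = (-2)^2 - 4*(-31) = 128
spectral radius = max |eigenvalue| = 6.6569

6.6569


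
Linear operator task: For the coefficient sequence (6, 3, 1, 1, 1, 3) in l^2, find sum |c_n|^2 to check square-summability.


sum |c_n|^2 = 6^2 + 3^2 + 1^2 + 1^2 + 1^2 + 3^2
= 36 + 9 + 1 + 1 + 1 + 9
= 57

57


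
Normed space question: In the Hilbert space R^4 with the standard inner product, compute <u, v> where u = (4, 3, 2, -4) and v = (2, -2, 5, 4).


Computing the standard inner product <u, v> = sum u_i * v_i
= 4*2 + 3*-2 + 2*5 + -4*4
= 8 + -6 + 10 + -16
= -4

-4


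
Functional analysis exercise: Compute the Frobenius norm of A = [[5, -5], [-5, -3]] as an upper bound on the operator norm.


||A||_F^2 = sum a_ij^2
= 5^2 + (-5)^2 + (-5)^2 + (-3)^2
= 25 + 25 + 25 + 9 = 84
||A||_F = sqrt(84) = 9.1652

9.1652


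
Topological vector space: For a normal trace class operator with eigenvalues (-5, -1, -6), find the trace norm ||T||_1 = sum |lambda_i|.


For a normal operator, singular values equal |eigenvalues|.
Trace norm = sum |lambda_i| = 5 + 1 + 6
= 12

12


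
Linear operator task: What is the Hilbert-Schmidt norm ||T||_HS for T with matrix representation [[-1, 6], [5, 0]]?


The Hilbert-Schmidt norm is sqrt(sum of squares of all entries).
Sum of squares = (-1)^2 + 6^2 + 5^2 + 0^2
= 1 + 36 + 25 + 0 = 62
||T||_HS = sqrt(62) = 7.8740

7.8740


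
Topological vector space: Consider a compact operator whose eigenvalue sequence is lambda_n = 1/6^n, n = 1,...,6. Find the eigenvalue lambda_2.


The eigenvalue formula gives lambda_2 = 1/6^2
= 1/36
= 0.0278

0.0278


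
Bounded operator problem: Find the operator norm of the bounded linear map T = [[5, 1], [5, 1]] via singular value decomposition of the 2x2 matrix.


A^T A = [[50, 10], [10, 2]]
trace(A^T A) = 52, det(A^T A) = 0
discriminant = 52^2 - 4*0 = 2704
Largest eigenvalue of A^T A = (trace + sqrt(disc))/2 = 52.0000
||T|| = sqrt(52.0000) = 7.2111

7.2111
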